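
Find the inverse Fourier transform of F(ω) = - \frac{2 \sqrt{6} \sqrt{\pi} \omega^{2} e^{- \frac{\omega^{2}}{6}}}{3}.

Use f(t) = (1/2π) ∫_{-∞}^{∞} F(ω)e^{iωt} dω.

f(t) = 3 \left(6 t^{2} - 2\right) e^{- \frac{3 t^{2}}{2}}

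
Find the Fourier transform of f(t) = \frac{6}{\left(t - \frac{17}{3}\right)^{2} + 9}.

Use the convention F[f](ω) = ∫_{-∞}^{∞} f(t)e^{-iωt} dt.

F(ω) = 2 \pi e^{- \frac{17 i \omega}{3} - 3 \left|{\omega}\right|}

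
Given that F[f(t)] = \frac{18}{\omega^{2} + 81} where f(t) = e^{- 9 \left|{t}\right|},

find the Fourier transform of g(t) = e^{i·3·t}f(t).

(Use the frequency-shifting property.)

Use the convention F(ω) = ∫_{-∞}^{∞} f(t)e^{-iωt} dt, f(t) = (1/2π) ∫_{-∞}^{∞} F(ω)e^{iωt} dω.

F[g](ω) = \frac{18}{\left(\omega - 3\right)^{2} + 81}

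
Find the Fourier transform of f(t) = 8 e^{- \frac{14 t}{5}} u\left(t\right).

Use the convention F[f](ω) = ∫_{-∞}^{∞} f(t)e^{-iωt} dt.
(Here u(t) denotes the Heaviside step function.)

F(ω) = \frac{40}{5 i \omega + 14}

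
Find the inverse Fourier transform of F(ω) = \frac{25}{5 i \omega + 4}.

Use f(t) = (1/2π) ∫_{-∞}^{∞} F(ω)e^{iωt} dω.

f(t) = 5 e^{- \frac{4 t}{5}} u\left(t\right)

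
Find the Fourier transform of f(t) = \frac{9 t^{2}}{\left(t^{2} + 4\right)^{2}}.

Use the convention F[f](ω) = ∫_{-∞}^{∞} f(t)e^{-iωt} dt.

F(ω) = \frac{9 \pi \left(1 - 2 \left|{\omega}\right|\right) e^{- 2 \left|{\omega}\right|}}{4}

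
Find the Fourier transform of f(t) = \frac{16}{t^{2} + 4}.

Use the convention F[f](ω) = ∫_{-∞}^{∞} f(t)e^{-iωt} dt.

F(ω) = 8 \pi e^{- 2 \left|{\omega}\right|}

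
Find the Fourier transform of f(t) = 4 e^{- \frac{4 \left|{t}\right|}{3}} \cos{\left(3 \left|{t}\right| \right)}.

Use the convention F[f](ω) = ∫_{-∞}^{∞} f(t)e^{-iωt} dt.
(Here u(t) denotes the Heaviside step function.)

F(ω) = \frac{96 \left(9 \omega^{2} + 97\right)}{81 \omega^{4} - 1170 \omega^{2} + 9409}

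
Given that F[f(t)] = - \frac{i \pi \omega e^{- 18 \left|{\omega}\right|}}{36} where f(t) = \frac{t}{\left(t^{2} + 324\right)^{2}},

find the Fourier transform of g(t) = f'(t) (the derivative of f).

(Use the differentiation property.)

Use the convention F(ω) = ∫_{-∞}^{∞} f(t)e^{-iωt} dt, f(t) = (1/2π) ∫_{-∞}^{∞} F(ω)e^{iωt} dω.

F[g](ω) = \frac{\pi \omega^{2} e^{- 18 \left|{\omega}\right|}}{36}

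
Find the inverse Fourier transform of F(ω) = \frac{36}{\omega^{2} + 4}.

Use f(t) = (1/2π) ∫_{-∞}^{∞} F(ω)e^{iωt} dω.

f(t) = 9 e^{- 2 \left|{t}\right|}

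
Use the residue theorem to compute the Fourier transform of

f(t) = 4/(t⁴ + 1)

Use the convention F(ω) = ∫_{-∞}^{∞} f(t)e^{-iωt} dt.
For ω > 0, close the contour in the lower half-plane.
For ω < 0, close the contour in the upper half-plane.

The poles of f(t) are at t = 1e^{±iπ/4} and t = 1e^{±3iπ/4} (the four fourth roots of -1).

Let g(z) = f(z)e^{-iωz}; for large |z| the factor e^{-iωz} decays in the lower half-plane when ω > 0 and in the upper half-plane when ω < 0.

Case ω > 0 (lower half-plane, clockwise contour ⇒ F(ω) = -2πi·ΣRes):
  Res_{z = - \frac{\sqrt{2}}{2} - \frac{\sqrt{2} i}{2}} g(z) = \frac{\sqrt{2} i \left(1 - i\right) e^{\frac{\sqrt{2} \omega \left(-1 + i\right)}{2}}}{2}
  Res_{z = \frac{\sqrt{2}}{2} - \frac{\sqrt{2} i}{2}} g(z) = \frac{\sqrt{2} i \left(1 + i\right) e^{- \frac{\sqrt{2} \omega \left(1 + i\right)}{2}}}{2}
  F(ω) = -2πi·ΣRes = \sqrt{2} \pi \left(\left(1 - i\right) e^{\sqrt{2} i \omega} + 1 + i\right) e^{- \frac{\sqrt{2} \omega \left(1 + i\right)}{2}} = 4 \pi e^{- \frac{\sqrt{2} \omega}{2}} \sin{\left(\frac{\sqrt{2} \omega}{2} + \frac{\pi}{4} \right)}

Case ω < 0 (upper half-plane, counterclockwise contour ⇒ F(ω) = +2πi·ΣRes):
  Res_{z = \frac{\sqrt{2}}{2} + \frac{\sqrt{2} i}{2}} g(z) = \frac{\sqrt{2} i \left(-1 + i\right) e^{\frac{\sqrt{2} \omega \left(1 - i\right)}{2}}}{2}
  Res_{z = - \frac{\sqrt{2}}{2} + \frac{\sqrt{2} i}{2}} g(z) = \frac{\sqrt{2} \left(1 - i\right) e^{\frac{\sqrt{2} \omega \left(1 + i\right)}{2}}}{2}
  F(ω) = 2πi·ΣRes = - \sqrt{2} i \pi \left(i \left(1 - i\right) e^{\frac{\sqrt{2} \omega \left(1 - i\right)}{2}} - \left(1 - i\right) e^{\frac{\sqrt{2} \omega \left(1 + i\right)}{2}}\right) = 4 \pi e^{\frac{\sqrt{2} \omega}{2}} \cos{\left(\frac{\sqrt{2} \omega}{2} + \frac{\pi}{4} \right)}

Both cases combine into a single formula in |ω|:

F(ω) = 4 \pi e^{- \frac{\sqrt{2} \left|{\omega}\right|}{2}} \sin{\left(\frac{\sqrt{2} \left|{\omega}\right|}{2} + \frac{\pi}{4} \right)}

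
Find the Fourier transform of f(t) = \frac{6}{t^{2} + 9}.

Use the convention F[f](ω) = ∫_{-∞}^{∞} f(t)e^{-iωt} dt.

F(ω) = 2 \pi e^{- 3 \left|{\omega}\right|}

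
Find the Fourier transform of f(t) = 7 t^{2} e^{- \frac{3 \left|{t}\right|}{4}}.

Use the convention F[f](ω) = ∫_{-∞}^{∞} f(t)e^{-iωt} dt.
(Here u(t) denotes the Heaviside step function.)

F(ω) = \frac{16128 \left(3 - 16 \omega^{2}\right)}{\left(16 \omega^{2} + 9\right)^{3}}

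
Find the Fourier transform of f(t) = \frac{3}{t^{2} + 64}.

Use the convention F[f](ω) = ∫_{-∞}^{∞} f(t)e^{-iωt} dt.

F(ω) = \frac{3 \pi e^{- 8 \left|{\omega}\right|}}{8}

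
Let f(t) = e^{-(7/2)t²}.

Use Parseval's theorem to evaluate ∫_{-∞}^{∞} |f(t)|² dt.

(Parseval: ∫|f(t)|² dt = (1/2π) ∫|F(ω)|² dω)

∫|f(t)|² dt = \frac{\sqrt{7} \sqrt{\pi}}{7}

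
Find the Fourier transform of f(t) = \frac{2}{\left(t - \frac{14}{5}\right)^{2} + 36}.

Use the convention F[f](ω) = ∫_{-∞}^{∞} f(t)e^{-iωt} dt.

F(ω) = \frac{\pi e^{- \frac{14 i \omega}{5} - 6 \left|{\omega}\right|}}{3}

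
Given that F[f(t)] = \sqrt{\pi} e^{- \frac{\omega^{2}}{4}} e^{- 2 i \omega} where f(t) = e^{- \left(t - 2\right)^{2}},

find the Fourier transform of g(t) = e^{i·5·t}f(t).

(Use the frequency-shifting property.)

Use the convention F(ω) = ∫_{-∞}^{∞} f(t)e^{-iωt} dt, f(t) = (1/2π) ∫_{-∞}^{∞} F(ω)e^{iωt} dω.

F[g](ω) = \sqrt{\pi} e^{- \frac{\left(\omega - 5\right) \left(\omega - 5 + 8 i\right)}{4}}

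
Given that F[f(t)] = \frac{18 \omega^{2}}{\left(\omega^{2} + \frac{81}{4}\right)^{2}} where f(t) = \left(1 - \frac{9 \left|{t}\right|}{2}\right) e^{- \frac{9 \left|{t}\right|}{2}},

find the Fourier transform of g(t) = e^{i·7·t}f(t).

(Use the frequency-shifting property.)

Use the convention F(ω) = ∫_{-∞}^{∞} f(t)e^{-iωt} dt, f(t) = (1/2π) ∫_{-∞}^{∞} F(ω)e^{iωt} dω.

F[g](ω) = \frac{288 \left(\omega - 7\right)^{2}}{\left(4 \left(\omega - 7\right)^{2} + 81\right)^{2}}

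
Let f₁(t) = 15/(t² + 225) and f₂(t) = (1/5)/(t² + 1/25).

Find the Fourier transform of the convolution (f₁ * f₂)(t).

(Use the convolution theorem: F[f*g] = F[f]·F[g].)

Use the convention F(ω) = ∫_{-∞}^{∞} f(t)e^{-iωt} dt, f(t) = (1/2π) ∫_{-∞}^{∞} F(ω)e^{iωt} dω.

F[f₁*f₂](ω) = \pi^{2} e^{- \frac{76 \left|{\omega}\right|}{5}}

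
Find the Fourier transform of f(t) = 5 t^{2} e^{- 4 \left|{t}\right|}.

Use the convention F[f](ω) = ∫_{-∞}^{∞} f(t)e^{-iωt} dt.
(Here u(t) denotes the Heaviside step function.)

F(ω) = \frac{80 \left(16 - 3 \omega^{2}\right)}{\left(\omega^{2} + 16\right)^{3}}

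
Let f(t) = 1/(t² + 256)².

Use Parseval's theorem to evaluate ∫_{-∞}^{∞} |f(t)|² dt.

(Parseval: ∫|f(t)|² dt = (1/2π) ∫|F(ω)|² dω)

∫|f(t)|² dt = \frac{5 \pi}{4294967296}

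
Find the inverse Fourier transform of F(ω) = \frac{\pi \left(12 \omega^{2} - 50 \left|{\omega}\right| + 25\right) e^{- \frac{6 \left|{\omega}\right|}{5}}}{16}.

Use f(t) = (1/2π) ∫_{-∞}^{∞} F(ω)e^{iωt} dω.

f(t) = \frac{5 t^{4}}{\left(t^{2} + \frac{36}{25}\right)^{3}}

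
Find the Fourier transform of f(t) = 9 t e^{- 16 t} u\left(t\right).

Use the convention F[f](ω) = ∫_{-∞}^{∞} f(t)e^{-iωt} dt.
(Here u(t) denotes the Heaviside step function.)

F(ω) = \frac{9}{\left(i \omega + 16\right)^{2}}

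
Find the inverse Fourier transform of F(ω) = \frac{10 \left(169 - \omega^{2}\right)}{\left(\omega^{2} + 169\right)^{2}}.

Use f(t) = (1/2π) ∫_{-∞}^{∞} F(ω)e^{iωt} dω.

f(t) = 5 e^{- 13 \left|{t}\right|} \left|{t}\right|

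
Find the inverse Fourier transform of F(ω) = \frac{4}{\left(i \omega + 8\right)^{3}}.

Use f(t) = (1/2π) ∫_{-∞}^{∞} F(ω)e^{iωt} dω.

f(t) = 2 t^{2} e^{- 8 t} u\left(t\right)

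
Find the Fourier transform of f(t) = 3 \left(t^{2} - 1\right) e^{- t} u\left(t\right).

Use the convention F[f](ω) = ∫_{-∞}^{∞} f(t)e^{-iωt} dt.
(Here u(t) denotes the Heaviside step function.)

F(ω) = \frac{3 \left(2 i \omega - \left(i \omega + 1\right)^{3} + 2\right)}{\left(i \omega + 1\right)^{4}}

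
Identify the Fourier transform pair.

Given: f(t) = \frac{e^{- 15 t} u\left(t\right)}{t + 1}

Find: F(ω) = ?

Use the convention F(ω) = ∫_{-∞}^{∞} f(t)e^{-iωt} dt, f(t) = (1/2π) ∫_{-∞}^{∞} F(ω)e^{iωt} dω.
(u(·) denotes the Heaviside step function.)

F(ω) = e^{i \omega + 15} \operatorname{E}_{1}\left(i \omega + 15\right)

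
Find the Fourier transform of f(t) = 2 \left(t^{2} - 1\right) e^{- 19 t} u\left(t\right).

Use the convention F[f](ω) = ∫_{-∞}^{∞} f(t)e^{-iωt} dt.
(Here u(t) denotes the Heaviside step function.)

F(ω) = \frac{2 \left(2 i \omega - \left(i \omega + 19\right)^{3} + 38\right)}{\left(i \omega + 19\right)^{4}}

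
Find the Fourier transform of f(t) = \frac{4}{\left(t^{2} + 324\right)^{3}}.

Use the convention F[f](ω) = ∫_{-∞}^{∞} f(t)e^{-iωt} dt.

F(ω) = \frac{\pi \left(108 \omega^{2} + 18 \left|{\omega}\right| + 1\right) e^{- 18 \left|{\omega}\right|}}{1259712}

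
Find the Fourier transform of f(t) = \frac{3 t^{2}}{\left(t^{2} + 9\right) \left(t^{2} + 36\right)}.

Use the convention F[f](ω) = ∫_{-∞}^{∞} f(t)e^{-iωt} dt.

F(ω) = \frac{\pi \left(2 - e^{3 \left|{\omega}\right|}\right) e^{- 6 \left|{\omega}\right|}}{3}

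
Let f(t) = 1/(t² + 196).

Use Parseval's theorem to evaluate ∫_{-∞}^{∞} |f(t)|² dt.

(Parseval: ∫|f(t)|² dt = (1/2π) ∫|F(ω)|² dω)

∫|f(t)|² dt = \frac{\pi}{5488}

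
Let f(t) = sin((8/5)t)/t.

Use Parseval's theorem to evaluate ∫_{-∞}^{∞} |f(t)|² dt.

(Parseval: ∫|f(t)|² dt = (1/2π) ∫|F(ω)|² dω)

∫|f(t)|² dt = \frac{8 \pi}{5}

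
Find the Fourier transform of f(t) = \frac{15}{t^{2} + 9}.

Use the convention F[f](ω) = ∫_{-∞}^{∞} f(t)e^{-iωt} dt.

F(ω) = 5 \pi e^{- 3 \left|{\omega}\right|}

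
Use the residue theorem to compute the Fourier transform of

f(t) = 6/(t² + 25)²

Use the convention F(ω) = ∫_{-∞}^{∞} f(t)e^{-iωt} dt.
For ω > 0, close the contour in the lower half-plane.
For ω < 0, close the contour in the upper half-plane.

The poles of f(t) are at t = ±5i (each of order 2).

Let g(z) = f(z)e^{-iωz}; for large |z| the factor e^{-iωz} decays in the lower half-plane when ω > 0 and in the upper half-plane when ω < 0.

Case ω > 0 (lower half-plane, clockwise contour ⇒ F(ω) = -2πi·ΣRes):
  Res_{z = - 5 i} g(z) = \frac{3 i \left(5 \omega + 1\right) e^{- 5 \omega}}{250} (pole of order 2)
  F(ω) = -2πi·ΣRes = \frac{3 \pi \left(5 \omega + 1\right) e^{- 5 \omega}}{125}

Case ω < 0 (upper half-plane, counterclockwise contour ⇒ F(ω) = +2πi·ΣRes):
  Res_{z = 5 i} g(z) = \frac{3 i \left(5 \omega - 1\right) e^{5 \omega}}{250} (pole of order 2)
  F(ω) = 2πi·ΣRes = \frac{3 \pi \left(1 - 5 \omega\right) e^{5 \omega}}{125}

Both cases combine into a single formula in |ω|:

F(ω) = \frac{3 \pi \left(5 \left|{\omega}\right| + 1\right) e^{- 5 \left|{\omega}\right|}}{125}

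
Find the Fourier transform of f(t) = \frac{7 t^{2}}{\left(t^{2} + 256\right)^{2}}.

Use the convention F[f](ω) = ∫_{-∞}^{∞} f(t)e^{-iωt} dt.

F(ω) = \frac{7 \pi \left(1 - 16 \left|{\omega}\right|\right) e^{- 16 \left|{\omega}\right|}}{32}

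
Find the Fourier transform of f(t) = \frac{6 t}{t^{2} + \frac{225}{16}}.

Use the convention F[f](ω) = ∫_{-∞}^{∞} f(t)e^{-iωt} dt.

F(ω) = - 6 i \pi e^{- \frac{15 \left|{\omega}\right|}{4}} \operatorname{sign}{\left(\omega \right)}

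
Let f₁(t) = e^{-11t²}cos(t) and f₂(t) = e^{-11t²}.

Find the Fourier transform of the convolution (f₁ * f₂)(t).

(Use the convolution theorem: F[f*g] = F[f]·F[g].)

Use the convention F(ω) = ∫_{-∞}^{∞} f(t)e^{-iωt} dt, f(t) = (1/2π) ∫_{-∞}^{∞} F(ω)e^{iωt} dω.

F[f₁*f₂](ω) = \frac{\pi \left(e^{\frac{\omega}{11}} + 1\right) e^{- \frac{\omega^{2}}{22} - \frac{\omega}{22} - \frac{1}{44}}}{22}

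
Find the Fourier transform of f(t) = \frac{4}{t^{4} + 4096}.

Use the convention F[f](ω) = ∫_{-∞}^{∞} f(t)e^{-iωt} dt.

F(ω) = \frac{\pi e^{- 4 \sqrt{2} \left|{\omega}\right|} \sin{\left(4 \sqrt{2} \left|{\omega}\right| + \frac{\pi}{4} \right)}}{128}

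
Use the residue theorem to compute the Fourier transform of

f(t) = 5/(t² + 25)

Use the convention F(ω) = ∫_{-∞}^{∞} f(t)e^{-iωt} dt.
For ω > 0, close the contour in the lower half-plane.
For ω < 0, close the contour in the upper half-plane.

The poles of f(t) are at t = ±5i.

Let g(z) = f(z)e^{-iωz}; for large |z| the factor e^{-iωz} decays in the lower half-plane when ω > 0 and in the upper half-plane when ω < 0.

Case ω > 0 (lower half-plane, clockwise contour ⇒ F(ω) = -2πi·ΣRes):
  Res_{z = - 5 i} g(z) = \frac{i e^{- 5 \omega}}{2}
  F(ω) = -2πi·ΣRes = \pi e^{- 5 \omega}

Case ω < 0 (upper half-plane, counterclockwise contour ⇒ F(ω) = +2πi·ΣRes):
  Res_{z = 5 i} g(z) = - \frac{i e^{5 \omega}}{2}
  F(ω) = 2πi·ΣRes = \pi e^{5 \omega}

Both cases combine into a single formula in |ω|:

F(ω) = \pi e^{- 5 \left|{\omega}\right|}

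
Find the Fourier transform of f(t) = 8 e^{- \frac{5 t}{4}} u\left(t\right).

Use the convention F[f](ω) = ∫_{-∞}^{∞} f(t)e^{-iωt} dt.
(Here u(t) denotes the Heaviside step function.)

F(ω) = \frac{32}{4 i \omega + 5}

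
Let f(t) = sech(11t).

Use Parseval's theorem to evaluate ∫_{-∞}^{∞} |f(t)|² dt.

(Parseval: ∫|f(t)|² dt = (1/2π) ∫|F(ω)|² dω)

∫|f(t)|² dt = \frac{2}{11}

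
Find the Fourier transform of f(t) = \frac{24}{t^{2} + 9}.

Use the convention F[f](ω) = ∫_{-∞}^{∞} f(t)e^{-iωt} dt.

F(ω) = 8 \pi e^{- 3 \left|{\omega}\right|}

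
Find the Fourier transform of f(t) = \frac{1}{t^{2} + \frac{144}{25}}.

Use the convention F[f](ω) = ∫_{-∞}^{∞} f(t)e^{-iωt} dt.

F(ω) = \frac{5 \pi e^{- \frac{12 \left|{\omega}\right|}{5}}}{12}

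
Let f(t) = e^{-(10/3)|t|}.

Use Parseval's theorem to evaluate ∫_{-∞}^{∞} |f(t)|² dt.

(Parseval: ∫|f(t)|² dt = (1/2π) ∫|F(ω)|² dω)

∫|f(t)|² dt = \frac{3}{10}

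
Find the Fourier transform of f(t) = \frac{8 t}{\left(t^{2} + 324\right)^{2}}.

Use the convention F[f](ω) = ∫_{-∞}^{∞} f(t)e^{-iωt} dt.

F(ω) = - \frac{2 i \pi \omega e^{- 18 \left|{\omega}\right|}}{9}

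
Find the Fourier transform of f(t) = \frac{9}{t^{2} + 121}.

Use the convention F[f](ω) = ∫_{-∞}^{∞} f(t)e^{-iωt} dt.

F(ω) = \frac{9 \pi e^{- 11 \left|{\omega}\right|}}{11}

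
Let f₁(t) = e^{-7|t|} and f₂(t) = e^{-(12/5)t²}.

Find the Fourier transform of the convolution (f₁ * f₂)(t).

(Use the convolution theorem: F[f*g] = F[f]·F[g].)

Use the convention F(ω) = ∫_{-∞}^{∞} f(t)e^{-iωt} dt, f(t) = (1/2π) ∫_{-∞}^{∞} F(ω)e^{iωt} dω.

F[f₁*f₂](ω) = \frac{7 \sqrt{15} \sqrt{\pi} e^{- \frac{5 \omega^{2}}{48}}}{3 \left(\omega^{2} + 49\right)}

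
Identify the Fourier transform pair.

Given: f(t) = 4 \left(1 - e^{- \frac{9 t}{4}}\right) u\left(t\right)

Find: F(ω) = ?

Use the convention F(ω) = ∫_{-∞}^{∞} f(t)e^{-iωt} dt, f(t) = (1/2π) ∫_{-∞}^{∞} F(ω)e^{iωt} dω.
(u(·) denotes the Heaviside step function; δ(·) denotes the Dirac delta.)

F(ω) = 4 \pi \delta\left(\omega\right) - \frac{9 i}{\omega \left(i \omega + \frac{9}{4}\right)}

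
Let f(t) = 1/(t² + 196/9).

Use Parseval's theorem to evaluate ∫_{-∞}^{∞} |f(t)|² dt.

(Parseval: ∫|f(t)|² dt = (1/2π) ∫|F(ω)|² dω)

∫|f(t)|² dt = \frac{27 \pi}{5488}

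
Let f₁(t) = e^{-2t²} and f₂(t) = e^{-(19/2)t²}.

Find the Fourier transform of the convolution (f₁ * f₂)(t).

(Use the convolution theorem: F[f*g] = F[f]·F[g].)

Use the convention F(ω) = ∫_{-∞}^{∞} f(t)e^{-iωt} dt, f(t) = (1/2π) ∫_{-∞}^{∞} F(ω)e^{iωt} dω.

F[f₁*f₂](ω) = \frac{\sqrt{19} \pi e^{- \frac{23 \omega^{2}}{152}}}{19}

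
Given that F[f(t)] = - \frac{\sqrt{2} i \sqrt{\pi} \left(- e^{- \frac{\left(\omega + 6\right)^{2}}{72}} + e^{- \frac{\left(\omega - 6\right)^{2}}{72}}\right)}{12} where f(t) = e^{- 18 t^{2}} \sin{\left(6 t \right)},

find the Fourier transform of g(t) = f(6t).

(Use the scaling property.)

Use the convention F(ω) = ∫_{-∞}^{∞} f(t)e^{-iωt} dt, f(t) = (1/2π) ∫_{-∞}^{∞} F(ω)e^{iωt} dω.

F[g](ω) = \frac{\sqrt{2} i \sqrt{\pi} \left(1 - e^{\frac{\omega}{18}}\right) e^{- \frac{\omega^{2}}{2592} - \frac{\omega}{36} - \frac{1}{2}}}{72}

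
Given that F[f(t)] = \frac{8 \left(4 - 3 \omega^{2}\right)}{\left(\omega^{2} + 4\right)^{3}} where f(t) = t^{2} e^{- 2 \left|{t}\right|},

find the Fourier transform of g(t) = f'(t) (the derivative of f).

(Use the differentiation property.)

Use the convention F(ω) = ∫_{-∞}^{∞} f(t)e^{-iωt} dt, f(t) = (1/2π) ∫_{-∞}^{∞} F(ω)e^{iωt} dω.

F[g](ω) = - \frac{8 i \omega \left(3 \omega^{2} - 4\right)}{\left(\omega^{2} + 4\right)^{3}}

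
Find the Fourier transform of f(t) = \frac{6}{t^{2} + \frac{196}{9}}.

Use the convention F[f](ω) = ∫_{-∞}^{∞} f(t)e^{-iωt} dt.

F(ω) = \frac{9 \pi e^{- \frac{14 \left|{\omega}\right|}{3}}}{7}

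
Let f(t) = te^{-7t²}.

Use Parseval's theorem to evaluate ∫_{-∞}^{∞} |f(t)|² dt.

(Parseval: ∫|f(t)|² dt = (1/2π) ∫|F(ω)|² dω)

∫|f(t)|² dt = \frac{\sqrt{14} \sqrt{\pi}}{392}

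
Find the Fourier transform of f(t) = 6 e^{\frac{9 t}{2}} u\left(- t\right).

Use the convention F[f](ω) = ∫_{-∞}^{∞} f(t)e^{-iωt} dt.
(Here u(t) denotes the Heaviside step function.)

F(ω) = - \frac{12}{2 i \omega - 9}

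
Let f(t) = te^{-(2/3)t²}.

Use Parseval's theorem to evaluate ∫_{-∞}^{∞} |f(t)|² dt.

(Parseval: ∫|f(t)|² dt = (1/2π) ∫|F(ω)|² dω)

∫|f(t)|² dt = \frac{3 \sqrt{3} \sqrt{\pi}}{16}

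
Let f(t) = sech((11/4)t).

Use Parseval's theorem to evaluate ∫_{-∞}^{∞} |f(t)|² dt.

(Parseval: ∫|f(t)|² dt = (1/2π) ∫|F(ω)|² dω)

∫|f(t)|² dt = \frac{8}{11}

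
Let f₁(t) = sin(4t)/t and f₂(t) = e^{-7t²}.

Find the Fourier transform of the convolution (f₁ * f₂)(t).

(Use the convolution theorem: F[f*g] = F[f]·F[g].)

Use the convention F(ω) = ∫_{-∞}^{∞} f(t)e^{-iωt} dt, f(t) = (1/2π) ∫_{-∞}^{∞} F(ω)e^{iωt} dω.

F[f₁*f₂](ω) = \begin{cases} \frac{\sqrt{7} \pi^{\frac{3}{2}} e^{- \frac{\omega^{2}}{28}}}{7} & \text{for}\: \omega > -4 \wedge \omega < 4 \\0 & \text{otherwise} \end{cases}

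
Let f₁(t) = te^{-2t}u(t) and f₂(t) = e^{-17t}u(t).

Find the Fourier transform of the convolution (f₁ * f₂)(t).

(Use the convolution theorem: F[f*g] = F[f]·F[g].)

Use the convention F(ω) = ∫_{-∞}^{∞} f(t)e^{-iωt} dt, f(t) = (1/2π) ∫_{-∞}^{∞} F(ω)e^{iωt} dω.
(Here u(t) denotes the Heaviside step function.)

F[f₁*f₂](ω) = \frac{1}{\left(i \omega + 2\right)^{2} \left(i \omega + 17\right)}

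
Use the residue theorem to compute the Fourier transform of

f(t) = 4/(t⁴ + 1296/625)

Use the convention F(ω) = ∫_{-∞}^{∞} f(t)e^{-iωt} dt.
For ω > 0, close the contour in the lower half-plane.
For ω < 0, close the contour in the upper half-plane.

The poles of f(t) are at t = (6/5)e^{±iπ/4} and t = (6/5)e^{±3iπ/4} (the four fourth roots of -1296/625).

Let g(z) = f(z)e^{-iωz}; for large |z| the factor e^{-iωz} decays in the lower half-plane when ω > 0 and in the upper half-plane when ω < 0.

Case ω > 0 (lower half-plane, clockwise contour ⇒ F(ω) = -2πi·ΣRes):
  Res_{z = - \frac{3 \sqrt{2}}{5} - \frac{3 \sqrt{2} i}{5}} g(z) = \frac{125 \sqrt{2} i \left(1 - i\right) e^{\frac{3 \sqrt{2} \omega \left(-1 + i\right)}{5}}}{432}
  Res_{z = \frac{3 \sqrt{2}}{5} - \frac{3 \sqrt{2} i}{5}} g(z) = \frac{125 \sqrt{2} i \left(1 + i\right) e^{- \frac{3 \sqrt{2} \omega \left(1 + i\right)}{5}}}{432}
  F(ω) = -2πi·ΣRes = \frac{125 \sqrt{2} \pi \left(1 - i\right) \left(e^{\frac{6 \sqrt{2} i \omega}{5}} + i\right) e^{- \frac{3 \sqrt{2} \omega \left(1 + i\right)}{5}}}{216} = \frac{125 \pi e^{- \frac{3 \sqrt{2} \omega}{5}} \sin{\left(\frac{3 \sqrt{2} \omega}{5} + \frac{\pi}{4} \right)}}{54}

Case ω < 0 (upper half-plane, counterclockwise contour ⇒ F(ω) = +2πi·ΣRes):
  Res_{z = \frac{3 \sqrt{2}}{5} + \frac{3 \sqrt{2} i}{5}} g(z) = \frac{125 \sqrt{2} i \left(-1 + i\right) e^{\frac{3 \sqrt{2} \omega \left(1 - i\right)}{5}}}{432}
  Res_{z = - \frac{3 \sqrt{2}}{5} + \frac{3 \sqrt{2} i}{5}} g(z) = \frac{125 \sqrt{2} \left(1 - i\right) e^{\frac{3 \sqrt{2} \omega \left(1 + i\right)}{5}}}{432}
  F(ω) = 2πi·ΣRes = - \frac{125 \sqrt{2} i \pi \left(i \left(1 - i\right) e^{\frac{3 \sqrt{2} \omega \left(1 - i\right)}{5}} - \left(1 - i\right) e^{\frac{3 \sqrt{2} \omega \left(1 + i\right)}{5}}\right)}{216} = \frac{125 \pi e^{\frac{3 \sqrt{2} \omega}{5}} \cos{\left(\frac{3 \sqrt{2} \omega}{5} + \frac{\pi}{4} \right)}}{54}

Both cases combine into a single formula in |ω|:

F(ω) = \frac{125 \pi e^{- \frac{3 \sqrt{2} \left|{\omega}\right|}{5}} \sin{\left(\frac{3 \sqrt{2} \left|{\omega}\right|}{5} + \frac{\pi}{4} \right)}}{54}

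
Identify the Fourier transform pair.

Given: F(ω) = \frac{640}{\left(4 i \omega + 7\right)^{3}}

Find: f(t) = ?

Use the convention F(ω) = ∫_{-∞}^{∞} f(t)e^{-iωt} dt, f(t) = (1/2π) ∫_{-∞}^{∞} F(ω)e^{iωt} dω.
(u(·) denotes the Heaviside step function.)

f(t) = 5 t^{2} e^{- \frac{7 t}{4}} u\left(t\right)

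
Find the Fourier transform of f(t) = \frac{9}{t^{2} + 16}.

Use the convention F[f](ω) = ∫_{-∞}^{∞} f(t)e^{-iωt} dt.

F(ω) = \frac{9 \pi e^{- 4 \left|{\omega}\right|}}{4}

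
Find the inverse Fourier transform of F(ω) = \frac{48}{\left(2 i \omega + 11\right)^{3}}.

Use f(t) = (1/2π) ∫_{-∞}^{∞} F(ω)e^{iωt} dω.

f(t) = 3 t^{2} e^{- \frac{11 t}{2}} u\left(t\right)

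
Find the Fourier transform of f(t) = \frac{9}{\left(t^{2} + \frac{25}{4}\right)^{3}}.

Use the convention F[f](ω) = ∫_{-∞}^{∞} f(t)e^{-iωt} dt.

F(ω) = \frac{9 \pi \left(25 \omega^{2} + 30 \left|{\omega}\right| + 12\right) e^{- \frac{5 \left|{\omega}\right|}{2}}}{3125}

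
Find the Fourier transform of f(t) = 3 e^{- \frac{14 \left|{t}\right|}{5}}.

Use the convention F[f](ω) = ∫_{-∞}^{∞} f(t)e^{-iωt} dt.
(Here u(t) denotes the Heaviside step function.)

F(ω) = \frac{420}{25 \omega^{2} + 196}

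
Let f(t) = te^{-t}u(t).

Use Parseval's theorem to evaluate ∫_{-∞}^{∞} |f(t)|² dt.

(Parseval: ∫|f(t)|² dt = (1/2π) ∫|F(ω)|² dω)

∫|f(t)|² dt = \frac{1}{4}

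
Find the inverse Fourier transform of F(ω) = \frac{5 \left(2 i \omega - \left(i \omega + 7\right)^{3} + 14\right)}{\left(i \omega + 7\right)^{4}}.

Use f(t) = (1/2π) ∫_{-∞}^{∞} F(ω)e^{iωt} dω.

f(t) = 5 \left(t^{2} - 1\right) e^{- 7 t} u\left(t\right)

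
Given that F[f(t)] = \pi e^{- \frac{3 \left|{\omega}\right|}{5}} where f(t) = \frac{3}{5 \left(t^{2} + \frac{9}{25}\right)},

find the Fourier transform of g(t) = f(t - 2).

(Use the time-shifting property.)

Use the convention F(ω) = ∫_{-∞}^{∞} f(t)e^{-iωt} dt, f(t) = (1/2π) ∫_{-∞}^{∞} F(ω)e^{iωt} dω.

F[g](ω) = \pi e^{- 2 i \omega - \frac{3 \left|{\omega}\right|}{5}}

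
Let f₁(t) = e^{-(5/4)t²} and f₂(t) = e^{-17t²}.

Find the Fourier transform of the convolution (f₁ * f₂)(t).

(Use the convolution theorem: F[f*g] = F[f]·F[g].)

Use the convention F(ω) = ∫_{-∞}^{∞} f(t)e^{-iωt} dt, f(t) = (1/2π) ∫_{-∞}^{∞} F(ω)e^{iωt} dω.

F[f₁*f₂](ω) = \frac{2 \sqrt{85} \pi e^{- \frac{73 \omega^{2}}{340}}}{85}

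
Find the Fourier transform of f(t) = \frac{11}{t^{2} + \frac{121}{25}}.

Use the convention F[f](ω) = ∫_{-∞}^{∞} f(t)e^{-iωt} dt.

F(ω) = 5 \pi e^{- \frac{11 \left|{\omega}\right|}{5}}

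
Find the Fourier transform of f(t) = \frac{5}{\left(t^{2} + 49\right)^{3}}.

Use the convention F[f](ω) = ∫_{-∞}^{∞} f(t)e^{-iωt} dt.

F(ω) = \frac{5 \pi \left(49 \omega^{2} + 21 \left|{\omega}\right| + 3\right) e^{- 7 \left|{\omega}\right|}}{134456}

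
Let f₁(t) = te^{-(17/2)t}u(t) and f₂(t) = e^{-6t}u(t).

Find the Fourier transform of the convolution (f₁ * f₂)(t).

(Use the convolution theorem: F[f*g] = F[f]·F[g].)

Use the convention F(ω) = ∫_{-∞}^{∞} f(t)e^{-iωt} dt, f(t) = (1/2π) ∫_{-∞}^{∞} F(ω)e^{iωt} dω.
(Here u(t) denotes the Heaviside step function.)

F[f₁*f₂](ω) = \frac{4}{\left(i \omega + 6\right) \left(2 i \omega + 17\right)^{2}}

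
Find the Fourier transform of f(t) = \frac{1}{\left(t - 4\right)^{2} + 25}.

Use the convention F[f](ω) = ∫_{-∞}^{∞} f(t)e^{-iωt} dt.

F(ω) = \frac{\pi e^{- 4 i \omega - 5 \left|{\omega}\right|}}{5}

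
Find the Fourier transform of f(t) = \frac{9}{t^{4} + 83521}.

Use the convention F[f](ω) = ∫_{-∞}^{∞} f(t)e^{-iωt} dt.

F(ω) = \frac{9 \pi e^{- \frac{17 \sqrt{2} \left|{\omega}\right|}{2}} \sin{\left(\frac{17 \sqrt{2} \left|{\omega}\right|}{2} + \frac{\pi}{4} \right)}}{4913}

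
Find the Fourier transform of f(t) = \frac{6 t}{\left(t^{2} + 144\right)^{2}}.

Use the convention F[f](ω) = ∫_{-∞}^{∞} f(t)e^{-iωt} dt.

F(ω) = - \frac{i \pi \omega e^{- 12 \left|{\omega}\right|}}{4}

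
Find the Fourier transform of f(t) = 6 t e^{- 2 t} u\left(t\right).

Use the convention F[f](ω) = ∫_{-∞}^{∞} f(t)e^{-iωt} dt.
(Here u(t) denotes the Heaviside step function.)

F(ω) = \frac{6}{\left(i \omega + 2\right)^{2}}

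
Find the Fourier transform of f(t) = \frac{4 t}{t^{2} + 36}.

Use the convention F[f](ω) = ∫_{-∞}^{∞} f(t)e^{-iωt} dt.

F(ω) = - 4 i \pi e^{- 6 \left|{\omega}\right|} \operatorname{sign}{\left(\omega \right)}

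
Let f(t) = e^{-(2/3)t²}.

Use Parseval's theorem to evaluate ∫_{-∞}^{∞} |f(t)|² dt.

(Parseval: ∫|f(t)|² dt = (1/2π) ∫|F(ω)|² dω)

∫|f(t)|² dt = \frac{\sqrt{3} \sqrt{\pi}}{2}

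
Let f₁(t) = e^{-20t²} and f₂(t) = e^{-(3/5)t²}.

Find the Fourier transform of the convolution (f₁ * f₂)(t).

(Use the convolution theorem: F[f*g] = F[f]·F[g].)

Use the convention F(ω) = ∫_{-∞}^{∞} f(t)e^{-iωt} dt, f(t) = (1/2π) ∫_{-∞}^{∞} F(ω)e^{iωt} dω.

F[f₁*f₂](ω) = \frac{\sqrt{3} \pi e^{- \frac{103 \omega^{2}}{240}}}{6}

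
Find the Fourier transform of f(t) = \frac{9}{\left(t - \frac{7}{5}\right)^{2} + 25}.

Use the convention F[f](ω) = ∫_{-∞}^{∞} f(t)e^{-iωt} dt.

F(ω) = \frac{9 \pi e^{- \frac{7 i \omega}{5} - 5 \left|{\omega}\right|}}{5}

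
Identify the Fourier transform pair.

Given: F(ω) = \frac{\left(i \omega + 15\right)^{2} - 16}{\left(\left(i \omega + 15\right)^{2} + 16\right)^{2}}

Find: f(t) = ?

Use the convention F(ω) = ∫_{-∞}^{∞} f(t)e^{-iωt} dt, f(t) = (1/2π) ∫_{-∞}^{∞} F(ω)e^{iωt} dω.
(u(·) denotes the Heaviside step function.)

f(t) = t e^{- 15 t} \cos{\left(4 t \right)} u\left(t\right)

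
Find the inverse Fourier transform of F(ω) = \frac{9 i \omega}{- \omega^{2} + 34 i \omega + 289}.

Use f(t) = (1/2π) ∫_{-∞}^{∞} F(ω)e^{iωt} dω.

f(t) = 9 \left(1 - 17 t\right) e^{- 17 t} u\left(t\right)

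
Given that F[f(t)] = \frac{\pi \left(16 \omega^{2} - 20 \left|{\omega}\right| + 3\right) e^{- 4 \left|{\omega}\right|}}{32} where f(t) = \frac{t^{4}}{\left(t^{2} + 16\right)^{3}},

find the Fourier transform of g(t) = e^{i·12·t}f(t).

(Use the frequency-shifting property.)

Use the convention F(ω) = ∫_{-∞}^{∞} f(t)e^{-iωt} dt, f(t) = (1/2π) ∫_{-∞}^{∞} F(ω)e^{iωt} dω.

F[g](ω) = \frac{\pi \left(16 \left(\omega - 12\right)^{2} - 20 \left|{\omega - 12}\right| + 3\right) e^{- 4 \left|{\omega - 12}\right|}}{32}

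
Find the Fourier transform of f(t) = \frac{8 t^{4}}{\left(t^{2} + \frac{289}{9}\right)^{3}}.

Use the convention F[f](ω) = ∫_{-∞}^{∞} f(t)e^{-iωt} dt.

F(ω) = \frac{\pi \left(289 \omega^{2} - 255 \left|{\omega}\right| + 27\right) e^{- \frac{17 \left|{\omega}\right|}{3}}}{51}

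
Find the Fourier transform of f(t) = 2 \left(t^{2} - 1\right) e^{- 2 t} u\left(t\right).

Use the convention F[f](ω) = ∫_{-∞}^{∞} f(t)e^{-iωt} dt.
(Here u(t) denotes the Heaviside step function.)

F(ω) = \frac{2 \left(2 i \omega - \left(i \omega + 2\right)^{3} + 4\right)}{\left(i \omega + 2\right)^{4}}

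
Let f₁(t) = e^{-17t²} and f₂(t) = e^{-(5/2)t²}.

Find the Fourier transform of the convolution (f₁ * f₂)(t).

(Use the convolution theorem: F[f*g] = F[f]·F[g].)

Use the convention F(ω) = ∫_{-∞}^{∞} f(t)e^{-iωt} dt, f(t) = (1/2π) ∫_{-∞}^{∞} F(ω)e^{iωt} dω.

F[f₁*f₂](ω) = \frac{\sqrt{170} \pi e^{- \frac{39 \omega^{2}}{340}}}{85}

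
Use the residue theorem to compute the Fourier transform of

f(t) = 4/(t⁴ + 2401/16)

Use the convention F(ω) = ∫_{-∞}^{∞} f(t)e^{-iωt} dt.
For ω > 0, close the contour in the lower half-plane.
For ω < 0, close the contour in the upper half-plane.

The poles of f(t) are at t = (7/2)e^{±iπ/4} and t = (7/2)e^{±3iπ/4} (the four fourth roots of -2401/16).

Let g(z) = f(z)e^{-iωz}; for large |z| the factor e^{-iωz} decays in the lower half-plane when ω > 0 and in the upper half-plane when ω < 0.

Case ω > 0 (lower half-plane, clockwise contour ⇒ F(ω) = -2πi·ΣRes):
  Res_{z = - \frac{7 \sqrt{2}}{4} - \frac{7 \sqrt{2} i}{4}} g(z) = \frac{4 \sqrt{2} \left(1 + i\right) e^{\frac{7 \sqrt{2} \omega \left(-1 + i\right)}{4}}}{343}
  Res_{z = \frac{7 \sqrt{2}}{4} - \frac{7 \sqrt{2} i}{4}} g(z) = \frac{4 \sqrt{2} \left(-1 + i\right) e^{- \frac{7 \sqrt{2} \omega \left(1 + i\right)}{4}}}{343}
  F(ω) = -2πi·ΣRes = \frac{8 \sqrt{2} \pi \left(\left(1 - i\right) e^{\frac{7 \sqrt{2} i \omega}{2}} + 1 + i\right) e^{- \frac{7 \sqrt{2} \omega \left(1 + i\right)}{4}}}{343} = \frac{32 \pi e^{- \frac{7 \sqrt{2} \omega}{4}} \sin{\left(\frac{7 \sqrt{2} \omega}{4} + \frac{\pi}{4} \right)}}{343}

Case ω < 0 (upper half-plane, counterclockwise contour ⇒ F(ω) = +2πi·ΣRes):
  Res_{z = \frac{7 \sqrt{2}}{4} + \frac{7 \sqrt{2} i}{4}} g(z) = - \frac{4 \sqrt{2} \left(1 + i\right) e^{\frac{7 \sqrt{2} \omega \left(1 - i\right)}{4}}}{343}
  Res_{z = - \frac{7 \sqrt{2}}{4} + \frac{7 \sqrt{2} i}{4}} g(z) = \frac{4 \sqrt{2} \left(1 - i\right) e^{\frac{7 \sqrt{2} \omega \left(1 + i\right)}{4}}}{343}
  F(ω) = 2πi·ΣRes = - \frac{8 \sqrt{2} i \pi \left(\left(1 + i\right) e^{\frac{7 \sqrt{2} \omega \left(1 - i\right)}{4}} - \left(1 - i\right) e^{\frac{7 \sqrt{2} \omega \left(1 + i\right)}{4}}\right)}{343} = \frac{32 \pi e^{\frac{7 \sqrt{2} \omega}{4}} \cos{\left(\frac{7 \sqrt{2} \omega}{4} + \frac{\pi}{4} \right)}}{343}

Both cases combine into a single formula in |ω|:

F(ω) = \frac{32 \pi e^{- \frac{7 \sqrt{2} \left|{\omega}\right|}{4}} \sin{\left(\frac{7 \sqrt{2} \left|{\omega}\right|}{4} + \frac{\pi}{4} \right)}}{343}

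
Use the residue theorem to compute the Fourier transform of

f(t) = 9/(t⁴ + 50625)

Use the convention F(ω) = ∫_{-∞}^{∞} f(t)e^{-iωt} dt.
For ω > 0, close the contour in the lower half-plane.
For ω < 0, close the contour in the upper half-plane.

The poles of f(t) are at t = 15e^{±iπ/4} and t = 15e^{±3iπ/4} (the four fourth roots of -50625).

Let g(z) = f(z)e^{-iωz}; for large |z| the factor e^{-iωz} decays in the lower half-plane when ω > 0 and in the upper half-plane when ω < 0.

Case ω > 0 (lower half-plane, clockwise contour ⇒ F(ω) = -2πi·ΣRes):
  Res_{z = - \frac{15 \sqrt{2}}{2} - \frac{15 \sqrt{2} i}{2}} g(z) = \frac{\sqrt{2} i \left(1 - i\right) e^{\frac{15 \sqrt{2} \omega \left(-1 + i\right)}{2}}}{3000}
  Res_{z = \frac{15 \sqrt{2}}{2} - \frac{15 \sqrt{2} i}{2}} g(z) = \frac{\sqrt{2} i \left(1 + i\right) e^{- \frac{15 \sqrt{2} \omega \left(1 + i\right)}{2}}}{3000}
  F(ω) = -2πi·ΣRes = \frac{\sqrt{2} \pi \left(1 - i\right) \left(e^{15 \sqrt{2} i \omega} + i\right) e^{- \frac{15 \sqrt{2} \omega \left(1 + i\right)}{2}}}{1500} = \frac{\pi e^{- \frac{15 \sqrt{2} \omega}{2}} \sin{\left(\frac{15 \sqrt{2} \omega}{2} + \frac{\pi}{4} \right)}}{375}

Case ω < 0 (upper half-plane, counterclockwise contour ⇒ F(ω) = +2πi·ΣRes):
  Res_{z = \frac{15 \sqrt{2}}{2} + \frac{15 \sqrt{2} i}{2}} g(z) = \frac{\sqrt{2} i \left(-1 + i\right) e^{\frac{15 \sqrt{2} \omega \left(1 - i\right)}{2}}}{3000}
  Res_{z = - \frac{15 \sqrt{2}}{2} + \frac{15 \sqrt{2} i}{2}} g(z) = \frac{\sqrt{2} \left(1 - i\right) e^{\frac{15 \sqrt{2} \omega \left(1 + i\right)}{2}}}{3000}
  F(ω) = 2πi·ΣRes = - \frac{\sqrt{2} i \pi \left(i \left(1 - i\right) e^{\frac{15 \sqrt{2} \omega \left(1 - i\right)}{2}} - \left(1 - i\right) e^{\frac{15 \sqrt{2} \omega \left(1 + i\right)}{2}}\right)}{1500} = \frac{\pi e^{\frac{15 \sqrt{2} \omega}{2}} \cos{\left(\frac{15 \sqrt{2} \omega}{2} + \frac{\pi}{4} \right)}}{375}

Both cases combine into a single formula in |ω|:

F(ω) = \frac{\pi e^{- \frac{15 \sqrt{2} \left|{\omega}\right|}{2}} \sin{\left(\frac{15 \sqrt{2} \left|{\omega}\right|}{2} + \frac{\pi}{4} \right)}}{375}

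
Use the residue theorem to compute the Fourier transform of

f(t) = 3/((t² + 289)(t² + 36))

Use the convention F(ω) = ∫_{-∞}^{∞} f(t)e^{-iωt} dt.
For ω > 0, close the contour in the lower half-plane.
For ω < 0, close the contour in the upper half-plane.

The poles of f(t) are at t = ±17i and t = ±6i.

Let g(z) = f(z)e^{-iωz}; for large |z| the factor e^{-iωz} decays in the lower half-plane when ω > 0 and in the upper half-plane when ω < 0.

Case ω > 0 (lower half-plane, clockwise contour ⇒ F(ω) = -2πi·ΣRes):
  Res_{z = - 17 i} g(z) = - \frac{3 i e^{- 17 \omega}}{8602}
  Res_{z = - 6 i} g(z) = \frac{i e^{- 6 \omega}}{1012}
  F(ω) = -2πi·ΣRes = \frac{\pi \left(17 e^{11 \omega} - 6\right) e^{- 17 \omega}}{8602}

Case ω < 0 (upper half-plane, counterclockwise contour ⇒ F(ω) = +2πi·ΣRes):
  Res_{z = 17 i} g(z) = \frac{3 i e^{17 \omega}}{8602}
  Res_{z = 6 i} g(z) = - \frac{i e^{6 \omega}}{1012}
  F(ω) = 2πi·ΣRes = \frac{\pi \left(17 - 6 e^{11 \omega}\right) e^{6 \omega}}{8602}

Both cases combine into a single formula in |ω|:

F(ω) = \frac{\pi \left(17 e^{11 \left|{\omega}\right|} - 6\right) e^{- 17 \left|{\omega}\right|}}{8602}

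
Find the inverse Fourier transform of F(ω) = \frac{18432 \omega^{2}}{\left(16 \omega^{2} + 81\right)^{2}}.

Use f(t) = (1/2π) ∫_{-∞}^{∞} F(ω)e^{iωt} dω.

f(t) = 8 \left(1 - \frac{9 \left|{t}\right|}{4}\right) e^{- \frac{9 \left|{t}\right|}{4}}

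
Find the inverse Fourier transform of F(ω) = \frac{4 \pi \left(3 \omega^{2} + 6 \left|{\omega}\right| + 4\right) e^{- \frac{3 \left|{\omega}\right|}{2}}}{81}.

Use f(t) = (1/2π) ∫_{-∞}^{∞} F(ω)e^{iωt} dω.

f(t) = \frac{4}{\left(t^{2} + \frac{9}{4}\right)^{3}}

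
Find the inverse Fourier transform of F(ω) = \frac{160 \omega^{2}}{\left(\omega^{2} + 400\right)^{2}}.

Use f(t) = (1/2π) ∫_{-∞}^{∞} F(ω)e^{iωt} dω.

f(t) = 2 \left(1 - 20 \left|{t}\right|\right) e^{- 20 \left|{t}\right|}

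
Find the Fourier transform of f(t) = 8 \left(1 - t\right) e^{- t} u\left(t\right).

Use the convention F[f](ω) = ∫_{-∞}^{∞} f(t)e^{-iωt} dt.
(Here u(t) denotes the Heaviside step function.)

F(ω) = \frac{8 i \omega}{- \omega^{2} + 2 i \omega + 1}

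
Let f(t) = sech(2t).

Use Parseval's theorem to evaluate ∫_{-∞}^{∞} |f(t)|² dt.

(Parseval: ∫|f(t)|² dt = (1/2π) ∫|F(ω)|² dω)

∫|f(t)|² dt = 1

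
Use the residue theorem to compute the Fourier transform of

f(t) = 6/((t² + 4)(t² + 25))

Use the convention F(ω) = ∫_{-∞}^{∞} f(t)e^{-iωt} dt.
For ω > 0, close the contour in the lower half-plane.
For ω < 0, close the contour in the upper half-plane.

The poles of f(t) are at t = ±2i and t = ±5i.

Let g(z) = f(z)e^{-iωz}; for large |z| the factor e^{-iωz} decays in the lower half-plane when ω > 0 and in the upper half-plane when ω < 0.

Case ω > 0 (lower half-plane, clockwise contour ⇒ F(ω) = -2πi·ΣRes):
  Res_{z = - 2 i} g(z) = \frac{i e^{- 2 \omega}}{14}
  Res_{z = - 5 i} g(z) = - \frac{i e^{- 5 \omega}}{35}
  F(ω) = -2πi·ΣRes = \frac{\pi \left(5 e^{3 \omega} - 2\right) e^{- 5 \omega}}{35}

Case ω < 0 (upper half-plane, counterclockwise contour ⇒ F(ω) = +2πi·ΣRes):
  Res_{z = 2 i} g(z) = - \frac{i e^{2 \omega}}{14}
  Res_{z = 5 i} g(z) = \frac{i e^{5 \omega}}{35}
  F(ω) = 2πi·ΣRes = \frac{\pi \left(5 - 2 e^{3 \omega}\right) e^{2 \omega}}{35}

Both cases combine into a single formula in |ω|:

F(ω) = \frac{\pi \left(5 e^{3 \left|{\omega}\right|} - 2\right) e^{- 5 \left|{\omega}\right|}}{35}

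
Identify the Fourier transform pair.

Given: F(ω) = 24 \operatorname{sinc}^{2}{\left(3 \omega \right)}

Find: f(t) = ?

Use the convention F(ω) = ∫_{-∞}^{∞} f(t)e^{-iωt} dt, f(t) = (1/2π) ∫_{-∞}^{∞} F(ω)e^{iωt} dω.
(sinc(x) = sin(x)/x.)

f(t) = 4 \left(\begin{cases} 1 - \frac{\left|{t}\right|}{6} & \text{for}\: \left|{t}\right| < 6 \\0 & \text{otherwise} \end{cases}\right)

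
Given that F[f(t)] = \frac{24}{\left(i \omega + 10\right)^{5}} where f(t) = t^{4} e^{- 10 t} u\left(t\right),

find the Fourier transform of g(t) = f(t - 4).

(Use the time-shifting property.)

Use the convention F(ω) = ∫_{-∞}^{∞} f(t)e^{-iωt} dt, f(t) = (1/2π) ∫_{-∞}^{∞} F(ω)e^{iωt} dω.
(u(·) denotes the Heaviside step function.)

F[g](ω) = \frac{24 e^{- 4 i \omega}}{\left(i \omega + 10\right)^{5}}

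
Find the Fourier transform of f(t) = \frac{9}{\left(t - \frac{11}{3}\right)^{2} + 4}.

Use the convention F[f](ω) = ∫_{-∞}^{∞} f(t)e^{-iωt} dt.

F(ω) = \frac{9 \pi e^{- \frac{11 i \omega}{3} - 2 \left|{\omega}\right|}}{2}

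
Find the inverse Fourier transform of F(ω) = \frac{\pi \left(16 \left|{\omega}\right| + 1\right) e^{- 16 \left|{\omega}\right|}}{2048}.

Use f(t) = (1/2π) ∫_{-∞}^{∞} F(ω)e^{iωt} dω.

f(t) = \frac{4}{\left(t^{2} + 256\right)^{2}}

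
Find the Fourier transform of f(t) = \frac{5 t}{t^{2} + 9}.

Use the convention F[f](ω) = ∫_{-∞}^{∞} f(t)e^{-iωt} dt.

F(ω) = - 5 i \pi e^{- 3 \left|{\omega}\right|} \operatorname{sign}{\left(\omega \right)}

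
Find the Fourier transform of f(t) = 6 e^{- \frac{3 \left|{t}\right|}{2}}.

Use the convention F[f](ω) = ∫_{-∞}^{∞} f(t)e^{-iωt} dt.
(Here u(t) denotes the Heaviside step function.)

F(ω) = \frac{72}{4 \omega^{2} + 9}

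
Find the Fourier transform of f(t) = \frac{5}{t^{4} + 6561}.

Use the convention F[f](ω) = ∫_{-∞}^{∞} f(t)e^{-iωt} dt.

F(ω) = \frac{5 \pi e^{- \frac{9 \sqrt{2} \left|{\omega}\right|}{2}} \sin{\left(\frac{9 \sqrt{2} \left|{\omega}\right|}{2} + \frac{\pi}{4} \right)}}{729}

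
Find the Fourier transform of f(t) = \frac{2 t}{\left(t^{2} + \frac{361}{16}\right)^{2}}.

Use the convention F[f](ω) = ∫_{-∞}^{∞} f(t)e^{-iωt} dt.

F(ω) = - \frac{4 i \pi \omega e^{- \frac{19 \left|{\omega}\right|}{4}}}{19}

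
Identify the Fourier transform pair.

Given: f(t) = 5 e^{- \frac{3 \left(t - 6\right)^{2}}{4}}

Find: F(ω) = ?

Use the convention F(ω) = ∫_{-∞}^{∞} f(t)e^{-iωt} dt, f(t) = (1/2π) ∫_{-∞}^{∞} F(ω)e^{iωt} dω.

F(ω) = \frac{10 \sqrt{3} \sqrt{\pi} e^{- \frac{\omega \left(\omega + 18 i\right)}{3}}}{3}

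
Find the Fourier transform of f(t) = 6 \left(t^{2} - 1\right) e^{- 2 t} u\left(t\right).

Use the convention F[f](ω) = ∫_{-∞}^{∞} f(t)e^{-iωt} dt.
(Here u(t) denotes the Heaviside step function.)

F(ω) = \frac{6 \left(2 i \omega - \left(i \omega + 2\right)^{3} + 4\right)}{\left(i \omega + 2\right)^{4}}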